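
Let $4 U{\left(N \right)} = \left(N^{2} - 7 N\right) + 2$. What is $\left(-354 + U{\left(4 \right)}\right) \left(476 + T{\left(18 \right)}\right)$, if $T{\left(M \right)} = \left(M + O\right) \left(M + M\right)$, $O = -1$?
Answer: $-387872$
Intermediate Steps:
$U{\left(N \right)} = \frac{1}{2} - \frac{7 N}{4} + \frac{N^{2}}{4}$ ($U{\left(N \right)} = \frac{\left(N^{2} - 7 N\right) + 2}{4} = \frac{2 + N^{2} - 7 N}{4} = \frac{1}{2} - \frac{7 N}{4} + \frac{N^{2}}{4}$)
$T{\left(M \right)} = 2 M \left(-1 + M\right)$ ($T{\left(M \right)} = \left(M - 1\right) \left(M + M\right) = \left(-1 + M\right) 2 M = 2 M \left(-1 + M\right)$)
$\left(-354 + U{\left(4 \right)}\right) \left(476 + T{\left(18 \right)}\right) = \left(-354 + \left(\frac{1}{2} - 7 + \frac{4^{2}}{4}\right)\right) \left(476 + 2 \cdot 18 \left(-1 + 18\right)\right) = \left(-354 + \left(\frac{1}{2} - 7 + \frac{1}{4} \cdot 16\right)\right) \left(476 + 2 \cdot 18 \cdot 17\right) = \left(-354 + \left(\frac{1}{2} - 7 + 4\right)\right) \left(476 + 612\right) = \left(-354 - \frac{5}{2}\right) 1088 = \left(- \frac{713}{2}\right) 1088 = -387872$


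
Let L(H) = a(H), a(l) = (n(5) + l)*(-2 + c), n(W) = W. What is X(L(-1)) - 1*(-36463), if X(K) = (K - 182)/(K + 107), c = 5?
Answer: 255231/7 ≈ 36462.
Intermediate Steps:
a(l) = 15 + 3*l (a(l) = (5 + l)*(-2 + 5) = (5 + l)*3 = 15 + 3*l)
L(H) = 15 + 3*H
X(K) = (-182 + K)/(107 + K)
X(L(-1)) - 1*(-36463) = (-182 + (15 + 3*(-1)))/(107 + (15 + 3*(-1))) - 1*(-36463) = (-182 + (15 - 3))/(107 + (15 - 3)) + 36463 = (-182 + 12)/(107 + 12) + 36463 = -170/119 + 36463 = (1/119)*(-170) + 36463 = -10/7 + 36463 = 255231/7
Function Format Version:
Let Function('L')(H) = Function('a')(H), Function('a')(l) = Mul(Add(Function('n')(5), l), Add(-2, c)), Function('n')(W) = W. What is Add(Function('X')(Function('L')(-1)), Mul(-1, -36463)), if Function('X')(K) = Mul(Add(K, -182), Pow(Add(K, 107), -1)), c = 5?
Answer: Rational(255231, 7) ≈ 36462.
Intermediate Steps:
Function('a')(l) = Add(15, Mul(3, l)) (Function('a')(l) = Mul(Add(5, l), Add(-2, 5)) = Mul(Add(5, l), 3) = Add(15, Mul(3, l)))
Function('L')(H) = Add(15, Mul(3, H))
Function('X')(K) = Mul(Pow(Add(107, K), -1), Add(-182, K)) (Function('X')(K) = Mul(Add(-182, K), Pow(Add(107, K), -1)) = Mul(Pow(Add(107, K), -1), Add(-182, K)))
Add(Function('X')(Function('L')(-1)), Mul(-1, -36463)) = Add(Mul(Pow(Add(107, Add(15, Mul(3, -1))), -1), Add(-182, Add(15, Mul(3, -1)))), Mul(-1, -36463)) = Add(Mul(Pow(Add(107, Add(15, -3)), -1), Add(-182, Add(15, -3))), 36463) = Add(Mul(Pow(Add(107, 12), -1), Add(-182, 12)), 36463) = Add(Mul(Pow(119, -1), -170), 36463) = Add(Mul(Rational(1, 119), -170), 36463) = Add(Rational(-10, 7), 36463) = Rational(255231, 7)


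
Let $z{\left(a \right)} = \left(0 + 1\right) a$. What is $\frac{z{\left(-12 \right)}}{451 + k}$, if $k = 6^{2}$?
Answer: $- \frac{12}{487} \approx -0.024641$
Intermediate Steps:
$k = 36$
$z{\left(a \right)} = a$ ($z{\left(a \right)} = 1 a = a$)
$\frac{z{\left(-12 \right)}}{451 + k} = \frac{1}{451 + 36} \left(-12\right) = \frac{1}{487} \left(-12\right) = - \frac{12}{487}$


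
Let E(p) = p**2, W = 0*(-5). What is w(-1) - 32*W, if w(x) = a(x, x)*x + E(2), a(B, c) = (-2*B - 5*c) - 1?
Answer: -2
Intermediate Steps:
W = 0
a(B, c) = -1 - 5*c - 2*B (a(B, c) = (-5*c - 2*B) - 1 = -1 - 5*c - 2*B)
w(x) = 4 + x*(-1 - 7*x) (w(x) = (-1 - 5*x - 2*x)*x + 2**2 = (-1 - 7*x)*x + 4 = x*(-1 - 7*x) + 4 = 4 + x*(-1 - 7*x))
w(-1) - 32*W = (4 - 1*(-1)*(1 + 7*(-1))) - 32*0 = (4 - 1*(-1)*(1 - 7)) + 0 = (4 - 1*(-1)*(-6)) + 0 = (4 - 6) + 0 = -2 + 0 = -2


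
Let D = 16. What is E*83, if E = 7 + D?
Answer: 1909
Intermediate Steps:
E = 23 (E = 7 + 16 = 23)
E*83 = 23*83 = 1909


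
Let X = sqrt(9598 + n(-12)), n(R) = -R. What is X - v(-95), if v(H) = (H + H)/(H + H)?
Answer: -1 + 31*sqrt(10) ≈ 97.031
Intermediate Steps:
v(H) = 1 (v(H) = (2*H)/((2*H)) = (2*H)*(1/(2*H)) = 1)
X = 31*sqrt(10) (X = sqrt(9598 - 1*(-12)) = sqrt(9598 + 12) = sqrt(9610) = 31*sqrt(10) ≈ 98.031)
X - v(-95) = 31*sqrt(10) - 1*1 = 31*sqrt(10) - 1 = -1 + 31*sqrt(10)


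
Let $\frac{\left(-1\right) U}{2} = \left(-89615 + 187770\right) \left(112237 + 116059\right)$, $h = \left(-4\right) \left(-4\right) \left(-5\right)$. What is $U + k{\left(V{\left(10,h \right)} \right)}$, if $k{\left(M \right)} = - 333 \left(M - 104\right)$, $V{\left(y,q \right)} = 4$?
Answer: $-44816754460$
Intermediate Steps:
$h = -80$ ($h = 16 \left(-5\right) = -80$)
$U = -44816787760$ ($U = - 2 \left(-89615 + 187770\right) \left(112237 + 116059\right) = - 2 \cdot 98155 \cdot 228296 = \left(-2\right) 22408393880 = -44816787760$)
$k{\left(M \right)} = 34632 - 333 M$ ($k{\left(M \right)} = - 333 \left(-104 + M\right) = 34632 - 333 M$)
$U + k{\left(V{\left(10,h \right)} \right)} = -44816787760 + \left(34632 - 1332\right) = -44816787760 + 33300 = -44816754460$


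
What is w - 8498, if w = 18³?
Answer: -2666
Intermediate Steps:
w = 5832
w - 8498 = 5832 - 8498 = -2666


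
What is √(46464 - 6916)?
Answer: 2*√9887 ≈ 198.87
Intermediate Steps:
√(46464 - 6916) = √39548 = 2*√9887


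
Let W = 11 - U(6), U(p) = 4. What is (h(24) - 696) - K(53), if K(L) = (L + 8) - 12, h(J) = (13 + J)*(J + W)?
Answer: 402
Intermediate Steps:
W = 7 (W = 11 - 1*4 = 11 - 4 = 7)
h(J) = (7 + J)*(13 + J) (h(J) = (13 + J)*(J + 7) = (13 + J)*(7 + J) = (7 + J)*(13 + J))
K(L) = -4 + L (K(L) = (8 + L) - 12 = -4 + L)
(h(24) - 696) - K(53) = ((91 + 24² + 20*24) - 696) - (-4 + 53) = ((91 + 576 + 480) - 696) - 1*49 = (1147 - 696) - 49 = 451 - 49 = 402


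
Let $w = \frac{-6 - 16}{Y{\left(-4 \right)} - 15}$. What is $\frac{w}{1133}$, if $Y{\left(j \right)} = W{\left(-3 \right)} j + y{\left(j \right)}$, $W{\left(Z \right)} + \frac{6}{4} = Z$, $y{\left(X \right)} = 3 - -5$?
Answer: $- \frac{2}{1133} \approx -0.0017652$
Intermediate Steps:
$y{\left(X \right)} = 8$ ($y{\left(X \right)} = 3 + 5 = 8$)
$W{\left(Z \right)} = - \frac{3}{2} + Z$
$Y{\left(j \right)} = 8 - \frac{9 j}{2}$ ($Y{\left(j \right)} = \left(- \frac{3}{2} - 3\right) j + 8 = - \frac{9 j}{2} + 8 = 8 - \frac{9 j}{2}$)
$w = -2$ ($w = \frac{-6 - 16}{\left(8 - -18\right) - 15} = - \frac{22}{\left(8 + 18\right) - 15} = - \frac{22}{26 - 15} = - \frac{22}{11} = \left(-22\right) \frac{1}{11} = -2$)
$\frac{w}{1133} = - \frac{2}{1133}$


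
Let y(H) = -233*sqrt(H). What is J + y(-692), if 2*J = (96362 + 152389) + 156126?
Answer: 404877/2 - 466*I*sqrt(173) ≈ 2.0244e+5 - 6129.3*I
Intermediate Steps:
J = 404877/2 (J = ((96362 + 152389) + 156126)/2 = (248751 + 156126)/2 = (1/2)*404877 = 404877/2 ≈ 2.0244e+5)
J + y(-692) = 404877/2 - 466*I*sqrt(173)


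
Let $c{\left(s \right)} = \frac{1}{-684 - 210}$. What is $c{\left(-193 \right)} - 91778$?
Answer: $- \frac{82049533}{894} \approx -91778.0$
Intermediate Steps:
$c{\left(s \right)} = - \frac{1}{894}$ ($c{\left(s \right)} = \frac{1}{-894} = - \frac{1}{894}$)
$c{\left(-193 \right)} - 91778 = - \frac{1}{894} - 91778 = - \frac{82049533}{894}$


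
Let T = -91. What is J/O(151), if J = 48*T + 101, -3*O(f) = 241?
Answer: 12801/241 ≈ 53.116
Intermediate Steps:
O(f) = -241/3 (O(f) = -1/3*241 = -241/3)
J = -4267 (J = 48*(-91) + 101 = -4368 + 101 = -4267)
J/O(151) = -4267/(-241/3) = -4267*(-3/241) = 12801/241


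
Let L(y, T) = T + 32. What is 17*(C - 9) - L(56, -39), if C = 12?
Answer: 58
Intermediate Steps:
L(y, T) = 32 + T
17*(C - 9) - L(56, -39) = 17*(12 - 9) - (32 - 39) = 17*3 - 1*(-7) = 51 + 7 = 58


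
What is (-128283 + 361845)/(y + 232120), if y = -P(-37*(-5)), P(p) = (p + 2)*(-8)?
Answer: 38927/38936 ≈ 0.99977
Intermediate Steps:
P(p) = -16 - 8*p (P(p) = (2 + p)*(-8) = -16 - 8*p)
y = 1496 (y = -(-16 - (-296)*(-5)) = -(-16 - 8*185) = -(-16 - 1480) = -1*(-1496) = 1496)
(-128283 + 361845)/(y + 232120) = (-128283 + 361845)/(1496 + 232120) = 233562/233616 = 233562*(1/233616) = 38927/38936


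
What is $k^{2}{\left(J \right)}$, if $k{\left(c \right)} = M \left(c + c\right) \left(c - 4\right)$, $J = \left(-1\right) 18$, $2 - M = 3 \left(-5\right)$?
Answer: $181279296$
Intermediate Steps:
$M = 17$ ($M = 2 - 3 \left(-5\right) = 2 - -15 = 2 + 15 = 17$)
$J = -18$
$k{\left(c \right)} = 34 c \left(-4 + c\right)$ ($k{\left(c \right)} = 17 \left(c + c\right) \left(c - 4\right) = 17 \cdot 2 c \left(-4 + c\right) = 34 c \left(-4 + c\right)$)
$k^{2}{\left(J \right)} = \left(34 \left(-18\right) \left(-4 - 18\right)\right)^{2} = \left(34 \left(-18\right) \left(-22\right)\right)^{2} = 13464^{2} = 181279296$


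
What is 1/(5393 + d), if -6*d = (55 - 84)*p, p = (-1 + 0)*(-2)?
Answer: 3/16208 ≈ 0.00018509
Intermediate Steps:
p = 2 (p = -1*(-2) = 2)
d = 29/3 (d = -(55 - 84)*2/6 = -(-29)*2/6 = -⅙*(-58) = 29/3 ≈ 9.6667)
1/(5393 + d) = 1/(5393 + 29/3) = 1/(16208/3) = 3/16208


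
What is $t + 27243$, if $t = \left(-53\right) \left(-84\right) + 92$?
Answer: $31787$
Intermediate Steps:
$t = 4544$ ($t = 4452 + 92 = 4544$)
$t + 27243 = 4544 + 27243 = 31787$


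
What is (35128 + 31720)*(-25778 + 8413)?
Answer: -1160815520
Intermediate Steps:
(35128 + 31720)*(-25778 + 8413) = 66848*(-17365) = -1160815520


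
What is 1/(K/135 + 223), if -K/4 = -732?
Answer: 45/11011 ≈ 0.0040868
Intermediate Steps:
K = 2928 (K = -4*(-732) = 2928)
1/(K/135 + 223) = 1/(2928/135 + 223) = 1/(2928*(1/135) + 223) = 1/(976/45 + 223) = 1/(11011/45) = 45/11011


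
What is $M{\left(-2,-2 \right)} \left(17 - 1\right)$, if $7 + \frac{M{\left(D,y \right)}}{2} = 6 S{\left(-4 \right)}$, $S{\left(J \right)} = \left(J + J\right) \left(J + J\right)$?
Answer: $12064$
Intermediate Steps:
$S{\left(J \right)} = 4 J^{2}$ ($S{\left(J \right)} = 2 J 2 J = 4 J^{2}$)
$M{\left(D,y \right)} = 754$ ($M{\left(D,y \right)} = -14 + 2 \cdot 6 \cdot 4 \left(-4\right)^{2} = -14 + 2 \cdot 6 \cdot 4 \cdot 16 = -14 + 2 \cdot 6 \cdot 64 = -14 + 2 \cdot 384 = -14 + 768 = 754$)
$M{\left(-2,-2 \right)} \left(17 - 1\right) = 754 \left(17 - 1\right) = 754 \cdot 16 = 12064$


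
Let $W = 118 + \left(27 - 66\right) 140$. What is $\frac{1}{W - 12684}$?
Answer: $- \frac{1}{18026} \approx -5.5475 \cdot 10^{-5}$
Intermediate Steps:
$W = -5342$ ($W = 118 - 5460 = -5342$)
$\frac{1}{W - 12684} = \frac{1}{-5342 - 12684} = \frac{1}{-18026} = - \frac{1}{18026}$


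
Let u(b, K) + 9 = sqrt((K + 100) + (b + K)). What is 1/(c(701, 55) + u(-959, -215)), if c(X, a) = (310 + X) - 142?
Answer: 860/740889 - I*sqrt(1289)/740889 ≈ 0.0011608 - 4.8459e-5*I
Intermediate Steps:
u(b, K) = -9 + sqrt(100 + b + 2*K) (u(b, K) = -9 + sqrt((K + 100) + (b + K)) = -9 + sqrt((100 + K) + (K + b)) = -9 + sqrt(100 + b + 2*K))
c(X, a) = 168 + X
1/(c(701, 55) + u(-959, -215)) = 1/((168 + 701) + (-9 + sqrt(100 - 959 + 2*(-215)))) = 1/(869 + (-9 + sqrt(100 - 959 - 430))) = 1/(869 + (-9 + sqrt(-1289))) = 1/(869 + (-9 + I*sqrt(1289))) = 1/(860 + I*sqrt(1289))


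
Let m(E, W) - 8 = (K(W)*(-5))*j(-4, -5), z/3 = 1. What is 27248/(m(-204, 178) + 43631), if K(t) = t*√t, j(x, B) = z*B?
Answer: -1189075472/29819242679 + 363760800*√178/29819242679 ≈ 0.12288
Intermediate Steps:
z = 3 (z = 3*1 = 3)
j(x, B) = 3*B
K(t) = t^(3/2)
m(E, W) = 8 + 75*W^(3/2) (m(E, W) = 8 + (W^(3/2)*(-5))*(3*(-5)) = 8 - 5*W^(3/2)*(-15) = 8 + 75*W^(3/2))
27248/(m(-204, 178) + 43631) = 27248/((8 + 75*178^(3/2)) + 43631) = 27248/((8 + 75*(178*√178)) + 43631) = 27248/((8 + 13350*√178) + 43631) = 27248/(43639 + 13350*√178)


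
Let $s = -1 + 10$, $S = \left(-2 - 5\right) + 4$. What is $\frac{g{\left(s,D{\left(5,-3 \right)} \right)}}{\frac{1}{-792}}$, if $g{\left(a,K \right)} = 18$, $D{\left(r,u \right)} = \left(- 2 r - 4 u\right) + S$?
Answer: $-14256$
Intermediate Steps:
$S = -3$ ($S = -7 + 4 = -3$)
$D{\left(r,u \right)} = -3 - 4 u - 2 r$ ($D{\left(r,u \right)} = \left(- 2 r - 4 u\right) - 3 = \left(- 4 u - 2 r\right) - 3 = -3 - 4 u - 2 r$)
$s = 9$
$\frac{g{\left(s,D{\left(5,-3 \right)} \right)}}{\frac{1}{-792}} = \frac{18}{\frac{1}{-792}} = \frac{18}{- \frac{1}{792}} = 18 \left(-792\right) = -14256$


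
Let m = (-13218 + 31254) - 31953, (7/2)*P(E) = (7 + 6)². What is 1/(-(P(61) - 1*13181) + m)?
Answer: -7/5490 ≈ -0.0012750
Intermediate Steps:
P(E) = 338/7 (P(E) = 2*(7 + 6)²/7 = (2/7)*13² = (2/7)*169 = 338/7)
m = -13917 (m = 18036 - 31953 = -13917)
1/(-(P(61) - 1*13181) + m) = 1/(-(338/7 - 1*13181) - 13917) = 1/(-(338/7 - 13181) - 13917) = 1/(-1*(-91929/7) - 13917) = 1/(91929/7 - 13917) = 1/(-5490/7) = -7/5490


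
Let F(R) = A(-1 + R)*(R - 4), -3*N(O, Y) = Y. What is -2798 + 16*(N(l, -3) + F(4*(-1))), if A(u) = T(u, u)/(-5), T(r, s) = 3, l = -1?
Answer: -13526/5 ≈ -2705.2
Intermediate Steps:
N(O, Y) = -Y/3
A(u) = -3/5 (A(u) = 3/(-5) = 3*(-1/5) = -3/5)
F(R) = 12/5 - 3*R/5 (F(R) = -3*(R - 4)/5 = -3*(-4 + R)/5 = 12/5 - 3*R/5)
-2798 + 16*(N(l, -3) + F(4*(-1))) = -2798 + 16*(-1/3*(-3) + (12/5 - 12*(-1)/5)) = -2798 + 16*(1 + (12/5 - 3/5*(-4))) = -2798 + 16*(1 + (12/5 + 12/5)) = -2798 + 16*(1 + 24/5) = -2798 + 16*(29/5) = -2798 + 464/5 = -13526/5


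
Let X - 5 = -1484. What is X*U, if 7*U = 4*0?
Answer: 0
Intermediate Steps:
X = -1479 (X = 5 - 1484 = -1479)
U = 0 (U = (4*0)/7 = (⅐)*0 = 0)
X*U = -1479*0 = 0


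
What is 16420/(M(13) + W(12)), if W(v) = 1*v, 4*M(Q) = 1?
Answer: 65680/49 ≈ 1340.4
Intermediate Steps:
M(Q) = ¼ (M(Q) = (¼)*1 = ¼)
W(v) = v
16420/(M(13) + W(12)) = 16420/(¼ + 12) = 16420/(49/4) = (4/49)*16420 = 65680/49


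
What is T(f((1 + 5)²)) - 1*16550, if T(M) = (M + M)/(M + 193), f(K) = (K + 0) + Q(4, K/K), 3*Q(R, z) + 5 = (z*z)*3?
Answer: -11336538/685 ≈ -16550.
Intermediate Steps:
Q(R, z) = -5/3 + z² (Q(R, z) = -5/3 + ((z*z)*3)/3 = -5/3 + (z²*3)/3 = -5/3 + (3*z²)/3 = -5/3 + z²)
f(K) = -⅔ + K (f(K) = (K + 0) + (-5/3 + (K/K)²) = K + (-5/3 + 1²) = K + (-5/3 + 1) = K - ⅔ = -⅔ + K)
T(M) = 2*M/(193 + M) (T(M) = (2*M)/(193 + M) = 2*M/(193 + M))
T(f((1 + 5)²)) - 1*16550 = 2*(-⅔ + (1 + 5)²)/(193 + (-⅔ + (1 + 5)²)) - 1*16550 = 2*(-⅔ + 6²)/(193 + (-⅔ + 6²)) - 16550 = 2*(-⅔ + 36)/(193 + (-⅔ + 36)) - 16550 = 2*(106/3)/(193 + 106/3) - 16550 = 2*(106/3)/(685/3) - 16550 = 2*(106/3)*(3/685) - 16550 = 212/685 - 16550 = -11336538/685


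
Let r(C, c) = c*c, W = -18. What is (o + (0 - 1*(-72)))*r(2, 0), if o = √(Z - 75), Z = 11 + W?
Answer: 0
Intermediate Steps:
r(C, c) = c²
Z = -7 (Z = 11 - 18 = -7)
o = I*√82 (o = √(-7 - 75) = √(-82) = I*√82 ≈ 9.0554*I)
(o + (0 - 1*(-72)))*r(2, 0) = (I*√82 + (0 - 1*(-72)))*0² = (I*√82 + (0 + 72))*0 = (I*√82 + 72)*0 = (72 + I*√82)*0 = 0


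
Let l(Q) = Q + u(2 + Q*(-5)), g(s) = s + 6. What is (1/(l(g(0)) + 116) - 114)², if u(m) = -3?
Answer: 184009225/14161 ≈ 12994.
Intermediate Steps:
g(s) = 6 + s
l(Q) = -3 + Q (l(Q) = Q - 3 = -3 + Q)
(1/(l(g(0)) + 116) - 114)² = (1/((-3 + (6 + 0)) + 116) - 114)² = (1/((-3 + 6) + 116) - 114)² = (1/(3 + 116) - 114)² = (1/119 - 114)² = (-13565/119)² = 184009225/14161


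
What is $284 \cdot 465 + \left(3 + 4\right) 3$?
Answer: $132081$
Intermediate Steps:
$284 \cdot 465 + \left(3 + 4\right) 3 = 132060 + 7 \cdot 3 = 132060 + 21 = 132081$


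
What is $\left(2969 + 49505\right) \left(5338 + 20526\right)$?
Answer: $1357187536$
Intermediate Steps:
$\left(2969 + 49505\right) \left(5338 + 20526\right) = 52474 \cdot 25864 = 1357187536$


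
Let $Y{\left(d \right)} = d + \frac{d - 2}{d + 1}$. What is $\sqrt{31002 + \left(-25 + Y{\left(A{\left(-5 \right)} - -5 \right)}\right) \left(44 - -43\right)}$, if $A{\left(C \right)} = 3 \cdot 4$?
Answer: $\frac{\sqrt{121514}}{2} \approx 174.29$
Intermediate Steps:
$A{\left(C \right)} = 12$
$Y{\left(d \right)} = d + \frac{-2 + d}{1 + d}$
$\sqrt{31002 + \left(-25 + Y{\left(A{\left(-5 \right)} - -5 \right)}\right) \left(44 - -43\right)} = \sqrt{31002 + \left(-25 + \frac{-2 + \left(12 - -5\right)^{2} + 2 \left(12 - -5\right)}{1 + \left(12 - -5\right)}\right) \left(44 - -43\right)} = \sqrt{31002 + \left(-25 + \frac{-2 + \left(12 + 5\right)^{2} + 2 \left(12 + 5\right)}{1 + \left(12 + 5\right)}\right) \left(44 + 43\right)} = \sqrt{31002 + \left(-25 + \frac{-2 + 17^{2} + 2 \cdot 17}{1 + 17}\right) 87} = \sqrt{31002 + \left(-25 + \frac{-2 + 289 + 34}{18}\right) 87} = \sqrt{31002 + \left(-25 + \frac{1}{18} \cdot 321\right) 87} = \sqrt{31002 + \left(-25 + \frac{107}{6}\right) 87} = \sqrt{31002 - \frac{1247}{2}} = \sqrt{\frac{60757}{2}} = \frac{\sqrt{121514}}{2}$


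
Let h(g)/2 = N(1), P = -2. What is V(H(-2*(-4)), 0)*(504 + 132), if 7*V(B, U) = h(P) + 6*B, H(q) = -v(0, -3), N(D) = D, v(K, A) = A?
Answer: 12720/7 ≈ 1817.1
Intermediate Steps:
h(g) = 2 (h(g) = 2*1 = 2)
H(q) = 3 (H(q) = -1*(-3) = 3)
V(B, U) = 2/7 + 6*B/7 (V(B, U) = (2 + 6*B)/7 = 2/7 + 6*B/7)
V(H(-2*(-4)), 0)*(504 + 132) = (2/7 + (6/7)*3)*(504 + 132) = (2/7 + 18/7)*636 = (20/7)*636 = 12720/7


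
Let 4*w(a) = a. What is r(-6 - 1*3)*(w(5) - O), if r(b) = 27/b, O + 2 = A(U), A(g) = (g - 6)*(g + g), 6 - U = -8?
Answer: 2649/4 ≈ 662.25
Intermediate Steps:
U = 14 (U = 6 - 1*(-8) = 6 + 8 = 14)
A(g) = 2*g*(-6 + g) (A(g) = (-6 + g)*(2*g) = 2*g*(-6 + g))
w(a) = a/4
O = 222 (O = -2 + 2*14*(-6 + 14) = -2 + 2*14*8 = -2 + 224 = 222)
r(-6 - 1*3)*(w(5) - O) = (27/(-6 - 1*3))*((¼)*5 - 1*222) = (27/(-6 - 3))*(5/4 - 222) = (27/(-9))*(-883/4) = (27*(-⅑))*(-883/4) = -3*(-883/4) = 2649/4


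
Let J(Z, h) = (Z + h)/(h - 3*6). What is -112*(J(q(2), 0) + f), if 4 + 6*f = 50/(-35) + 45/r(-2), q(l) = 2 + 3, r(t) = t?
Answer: 4972/9 ≈ 552.44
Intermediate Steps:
q(l) = 5
J(Z, h) = (Z + h)/(-18 + h) (J(Z, h) = (Z + h)/(h - 18) = (Z + h)/(-18 + h))
f = -391/84 (f = -2/3 + (50/(-35) + 45/(-2))/6 = -2/3 + (50*(-1/35) + 45*(-1/2))/6 = -2/3 + (-10/7 - 45/2)/6 = -2/3 + (1/6)*(-335/14) = -2/3 - 335/84 = -391/84 ≈ -4.6548)
-112*(J(q(2), 0) + f) = -112*((5 + 0)/(-18 + 0) - 391/84) = -112*(5/(-18) - 391/84) = -112*(-1/18*5 - 391/84) = -112*(-5/18 - 391/84) = -112*(-1243/252) = 4972/9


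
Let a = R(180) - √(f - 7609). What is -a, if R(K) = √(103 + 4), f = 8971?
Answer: √1362 - √107 ≈ 26.561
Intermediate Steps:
R(K) = √107
a = √107 - √1362 (a = √107 - √(8971 - 7609) = √107 - √1362 ≈ -26.561)
-a = -(√107 - √1362) = √1362 - √107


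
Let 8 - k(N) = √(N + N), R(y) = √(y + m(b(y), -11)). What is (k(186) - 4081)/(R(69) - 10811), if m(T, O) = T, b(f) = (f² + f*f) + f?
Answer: 44033203/116868061 + 12*√24955/116868061 + 8146*√2415/116868061 + 21622*√93/116868061 ≈ 0.38200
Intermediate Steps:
b(f) = f + 2*f² (b(f) = (f² + f²) + f = 2*f² + f = f + 2*f²)
R(y) = √(y + y*(1 + 2*y))
k(N) = 8 - √2*√N (k(N) = 8 - √(N + N) = 8 - √(2*N) = 8 - √2*√N)
(k(186) - 4081)/(R(69) - 10811) = ((8 - √2*√186) - 4081)/(√2*√(69*(1 + 69)) - 10811) = ((8 - 2*√93) - 4081)/(√2*√(69*70) - 10811) = (-4073 - 2*√93)/(√2*√4830 - 10811) = (-4073 - 2*√93)/(2*√2415 - 10811) = (-4073 - 2*√93)/(-10811 + 2*√2415)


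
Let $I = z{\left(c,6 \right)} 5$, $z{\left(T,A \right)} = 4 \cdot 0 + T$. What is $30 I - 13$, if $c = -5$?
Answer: $-763$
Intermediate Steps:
$z{\left(T,A \right)} = T$ ($z{\left(T,A \right)} = 0 + T = T$)
$I = -25$ ($I = \left(-5\right) 5 = -25$)
$30 I - 13 = 30 \left(-25\right) - 13 = -750 - 13 = -763$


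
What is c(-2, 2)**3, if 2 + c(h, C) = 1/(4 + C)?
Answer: -1331/216 ≈ -6.1620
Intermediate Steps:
c(h, C) = -2 + 1/(4 + C)
c(-2, 2)**3 = ((-7 - 2*2)/(4 + 2))**3 = ((-7 - 4)/6)**3 = ((1/6)*(-11))**3 = (-11/6)**3 = -1331/216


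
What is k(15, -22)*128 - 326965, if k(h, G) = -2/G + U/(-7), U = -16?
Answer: -25152881/77 ≈ -3.2666e+5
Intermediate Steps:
k(h, G) = 16/7 - 2/G (k(h, G) = -2/G - 16/(-7) = -2/G - 16*(-1/7) = -2/G + 16/7 = 16/7 - 2/G)
k(15, -22)*128 - 326965 = (16/7 - 2/(-22))*128 - 326965 = (16/7 - 2*(-1/22))*128 - 326965 = (16/7 + 1/11)*128 - 326965 = (183/77)*128 - 326965 = 23424/77 - 326965 = -25152881/77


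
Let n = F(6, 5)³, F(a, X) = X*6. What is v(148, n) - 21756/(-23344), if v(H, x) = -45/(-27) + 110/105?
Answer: 148957/40852 ≈ 3.6463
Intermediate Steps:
F(a, X) = 6*X
n = 27000 (n = (6*5)³ = 30³ = 27000)
v(H, x) = 19/7 (v(H, x) = -45*(-1/27) + 110*(1/105) = 5/3 + 22/21 = 19/7)
v(148, n) - 21756/(-23344) = 19/7 - 21756/(-23344) = 19/7 - 21756*(-1)/23344 = 19/7 - 1*(-5439/5836) = 19/7 + 5439/5836 = 148957/40852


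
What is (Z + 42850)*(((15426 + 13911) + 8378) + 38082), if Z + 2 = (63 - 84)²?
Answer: 3281176333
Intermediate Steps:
Z = 439 (Z = -2 + (63 - 84)² = -2 + (-21)² = -2 + 441 = 439)
(Z + 42850)*(((15426 + 13911) + 8378) + 38082) = (439 + 42850)*(((15426 + 13911) + 8378) + 38082) = 43289*((29337 + 8378) + 38082) = 43289*(37715 + 38082) = 43289*75797 = 3281176333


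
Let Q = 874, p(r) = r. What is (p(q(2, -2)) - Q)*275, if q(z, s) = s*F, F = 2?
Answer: -241450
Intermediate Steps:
q(z, s) = 2*s (q(z, s) = s*2 = 2*s)
(p(q(2, -2)) - Q)*275 = (2*(-2) - 1*874)*275 = (-4 - 874)*275 = -878*275 = -241450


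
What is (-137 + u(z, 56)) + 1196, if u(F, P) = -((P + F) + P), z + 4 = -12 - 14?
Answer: 977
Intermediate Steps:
z = -30 (z = -4 + (-12 - 14) = -4 - 26 = -30)
u(F, P) = -F - 2*P (u(F, P) = -((F + P) + P) = -(F + 2*P) = -F - 2*P)
(-137 + u(z, 56)) + 1196 = (-137 + (-1*(-30) - 2*56)) + 1196 = (-137 + (30 - 112)) + 1196 = (-137 - 82) + 1196 = -219 + 1196 = 977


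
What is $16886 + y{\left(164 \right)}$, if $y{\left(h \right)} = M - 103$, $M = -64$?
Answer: $16719$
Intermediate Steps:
$y{\left(h \right)} = -167$ ($y{\left(h \right)} = -64 - 103 = -167$)
$16886 + y{\left(164 \right)} = 16886 - 167 = 16719$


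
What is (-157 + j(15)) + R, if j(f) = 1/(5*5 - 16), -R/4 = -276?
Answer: 8524/9 ≈ 947.11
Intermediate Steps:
R = 1104 (R = -4*(-276) = 1104)
j(f) = ⅑ (j(f) = 1/(25 - 16) = 1/9 = ⅑)
(-157 + j(15)) + R = (-157 + ⅑) + 1104 = -1412/9 + 1104 = 8524/9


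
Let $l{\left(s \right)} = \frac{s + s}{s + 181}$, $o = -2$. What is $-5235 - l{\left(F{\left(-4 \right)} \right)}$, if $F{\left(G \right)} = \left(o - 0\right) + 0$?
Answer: $- \frac{937061}{179} \approx -5235.0$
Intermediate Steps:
$F{\left(G \right)} = -2$ ($F{\left(G \right)} = \left(-2 - 0\right) + 0 = \left(-2 + 0\right) + 0 = -2 + 0 = -2$)
$l{\left(s \right)} = \frac{2 s}{181 + s}$
$-5235 - l{\left(F{\left(-4 \right)} \right)} = -5235 - 2 \left(-2\right) \frac{1}{181 - 2} = -5235 - 2 \left(-2\right) \frac{1}{179} = -5235 - - \frac{4}{179} = -5235 + \frac{4}{179} = - \frac{937061}{179}$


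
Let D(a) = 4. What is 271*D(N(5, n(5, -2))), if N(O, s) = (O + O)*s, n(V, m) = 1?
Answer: 1084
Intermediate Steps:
N(O, s) = 2*O*s (N(O, s) = (2*O)*s = 2*O*s)
271*D(N(5, n(5, -2))) = 271*4 = 1084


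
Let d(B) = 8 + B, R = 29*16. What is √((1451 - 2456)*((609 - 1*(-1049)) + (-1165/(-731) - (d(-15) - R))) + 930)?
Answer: I*√1143701759190/731 ≈ 1463.0*I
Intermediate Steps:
R = 464
√((1451 - 2456)*((609 - 1*(-1049)) + (-1165/(-731) - (d(-15) - R))) + 930) = √((1451 - 2456)*((609 - 1*(-1049)) + (-1165/(-731) - ((8 - 15) - 1*464))) + 930) = √(-1005*((609 + 1049) + (-1165*(-1/731) - (-7 - 464))) + 930) = √(-1005*(1658 + (1165/731 - 1*(-471))) + 930) = √(-1005*(1658 + (1165/731 + 471)) + 930) = √(-1005*(1658 + 345466/731) + 930) = √(-1005*1557464/731 + 930) = √(-1565251320/731 + 930) = √(-1564571490/731) = I*√1143701759190/731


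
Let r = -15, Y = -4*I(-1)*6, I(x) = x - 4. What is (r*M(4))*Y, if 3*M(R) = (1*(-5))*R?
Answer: 12000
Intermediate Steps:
M(R) = -5*R/3 (M(R) = ((1*(-5))*R)/3 = (-5*R)/3 = -5*R/3)
I(x) = -4 + x
Y = 120 (Y = -4*(-4 - 1)*6 = -4*(-5)*6 = 20*6 = 120)
(r*M(4))*Y = -(-25)*4*120 = -15*(-20/3)*120 = 100*120 = 12000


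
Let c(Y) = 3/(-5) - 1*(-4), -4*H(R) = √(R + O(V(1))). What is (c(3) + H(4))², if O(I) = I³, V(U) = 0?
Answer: 841/100 ≈ 8.4100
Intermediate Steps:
H(R) = -√R/4 (H(R) = -√(R + 0³)/4 = -√(R + 0)/4 = -√R/4)
c(Y) = 17/5 (c(Y) = 3*(-⅕) + 4 = -⅗ + 4 = 17/5)
(c(3) + H(4))² = (17/5 - √4/4)² = (17/5 - ¼*2)² = (17/5 - ½)² = (29/10)² = 841/100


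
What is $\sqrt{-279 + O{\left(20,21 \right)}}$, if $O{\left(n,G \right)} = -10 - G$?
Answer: $i \sqrt{310} \approx 17.607 i$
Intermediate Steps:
$\sqrt{-279 + O{\left(20,21 \right)}} = \sqrt{-279 - 31} = \sqrt{-310} = i \sqrt{310}$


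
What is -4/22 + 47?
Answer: 515/11 ≈ 46.818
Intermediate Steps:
-4/22 + 47 = -4*1/22 + 47 = -2/11 + 47 = 515/11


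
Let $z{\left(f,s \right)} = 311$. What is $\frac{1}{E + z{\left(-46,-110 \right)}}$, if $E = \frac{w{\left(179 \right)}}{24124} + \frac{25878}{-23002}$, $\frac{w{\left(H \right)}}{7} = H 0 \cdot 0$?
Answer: $\frac{11501}{3563872} \approx 0.0032271$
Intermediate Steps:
$w{\left(H \right)} = 0$ ($w{\left(H \right)} = 7 H 0 \cdot 0 = 7 \cdot 0 \cdot 0 = 7 \cdot 0 = 0$)
$E = - \frac{12939}{11501}$ ($E = \frac{0}{24124} + \frac{25878}{-23002} = 0 \cdot \frac{1}{24124} + 25878 \left(- \frac{1}{23002}\right) = 0 - \frac{12939}{11501} = - \frac{12939}{11501} \approx -1.125$)
$\frac{1}{E + z{\left(-46,-110 \right)}} = \frac{1}{- \frac{12939}{11501} + 311} = \frac{1}{\frac{3563872}{11501}} = \frac{11501}{3563872}$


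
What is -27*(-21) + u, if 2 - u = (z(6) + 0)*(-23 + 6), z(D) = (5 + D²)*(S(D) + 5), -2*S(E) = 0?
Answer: 4054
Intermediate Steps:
S(E) = 0 (S(E) = -½*0 = 0)
z(D) = 25 + 5*D² (z(D) = (5 + D²)*(0 + 5) = (5 + D²)*5 = 25 + 5*D²)
u = 3487 (u = 2 - ((25 + 5*6²) + 0)*(-23 + 6) = 2 - ((25 + 5*36) + 0)*(-17) = 2 - ((25 + 180) + 0)*(-17) = 2 - (205 + 0)*(-17) = 2 - 205*(-17) = 2 - 1*(-3485) = 2 + 3485 = 3487)
-27*(-21) + u = -27*(-21) + 3487 = 567 + 3487 = 4054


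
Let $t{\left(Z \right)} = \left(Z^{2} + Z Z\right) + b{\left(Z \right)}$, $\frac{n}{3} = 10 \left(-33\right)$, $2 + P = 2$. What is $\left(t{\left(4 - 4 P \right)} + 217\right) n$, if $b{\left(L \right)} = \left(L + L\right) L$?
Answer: $-278190$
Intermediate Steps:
$P = 0$ ($P = -2 + 2 = 0$)
$n = -990$ ($n = 3 \cdot 10 \left(-33\right) = 3 \left(-330\right) = -990$)
$b{\left(L \right)} = 2 L^{2}$ ($b{\left(L \right)} = 2 L L = 2 L^{2}$)
$t{\left(Z \right)} = 4 Z^{2}$ ($t{\left(Z \right)} = \left(Z^{2} + Z Z\right) + 2 Z^{2} = \left(Z^{2} + Z^{2}\right) + 2 Z^{2} = 2 Z^{2} + 2 Z^{2} = 4 Z^{2}$)
$\left(t{\left(4 - 4 P \right)} + 217\right) n = \left(4 \left(4 - 0\right)^{2} + 217\right) \left(-990\right) = \left(4 \left(4 + 0\right)^{2} + 217\right) \left(-990\right) = \left(4 \cdot 4^{2} + 217\right) \left(-990\right) = \left(4 \cdot 16 + 217\right) \left(-990\right) = \left(64 + 217\right) \left(-990\right) = 281 \left(-990\right) = -278190$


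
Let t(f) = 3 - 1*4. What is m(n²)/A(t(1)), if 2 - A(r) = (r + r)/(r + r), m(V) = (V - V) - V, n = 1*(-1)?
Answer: -1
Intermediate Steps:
t(f) = -1 (t(f) = 3 - 4 = -1)
n = -1
m(V) = -V (m(V) = 0 - V = -V)
A(r) = 1 (A(r) = 2 - (r + r)/(r + r) = 2 - 2*r/(2*r) = 2 - 2*r*1/(2*r) = 2 - 1*1 = 2 - 1 = 1)
m(n²)/A(t(1)) = -1*(-1)²/1 = -1*1*1 = -1*1 = -1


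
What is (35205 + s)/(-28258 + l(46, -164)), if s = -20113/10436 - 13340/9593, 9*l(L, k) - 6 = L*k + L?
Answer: -4531024404117/3744409520296 ≈ -1.2101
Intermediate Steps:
l(L, k) = ⅔ + L/9 + L*k/9 (l(L, k) = ⅔ + (L*k + L)/9 = ⅔ + (L + L*k)/9 = ⅔ + (L/9 + L*k/9) = ⅔ + L/9 + L*k/9)
s = -332160249/100112548 (s = -20113*1/10436 - 13340*1/9593 = -20113/10436 - 13340/9593 = -332160249/100112548 ≈ -3.3179)
(35205 + s)/(-28258 + l(46, -164)) = (35205 - 332160249/100112548)/(-28258 + (⅔ + (⅑)*46 + (⅑)*46*(-164))) = 3524130092091/(100112548*(-28258 + (⅔ + 46/9 - 7544/9))) = 3524130092091/(100112548*(-28258 - 7492/9)) = 3524130092091/(100112548*(-261814/9)) = (3524130092091/100112548)*(-9/261814) = -4531024404117/3744409520296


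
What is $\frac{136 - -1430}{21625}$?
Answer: $\frac{1566}{21625} \approx 0.072416$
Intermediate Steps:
$\frac{136 - -1430}{21625} = \left(136 + 1430\right) \frac{1}{21625} = 1566 \cdot \frac{1}{21625} = \frac{1566}{21625}$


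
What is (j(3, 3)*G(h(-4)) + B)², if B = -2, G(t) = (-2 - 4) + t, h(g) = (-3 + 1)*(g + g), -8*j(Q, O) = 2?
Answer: 81/4 ≈ 20.250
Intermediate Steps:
j(Q, O) = -¼ (j(Q, O) = -⅛*2 = -¼)
h(g) = -4*g
G(t) = -6 + t
(j(3, 3)*G(h(-4)) + B)² = (-(-6 - 4*(-4))/4 - 2)² = (-(-6 + 16)/4 - 2)² = (-¼*10 - 2)² = (-5/2 - 2)² = (-9/2)² = 81/4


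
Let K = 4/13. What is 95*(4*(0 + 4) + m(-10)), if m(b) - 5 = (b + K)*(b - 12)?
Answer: 289275/13 ≈ 22252.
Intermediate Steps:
K = 4/13 (K = 4*(1/13) = 4/13 ≈ 0.30769)
m(b) = 5 + (-12 + b)*(4/13 + b) (m(b) = 5 + (b + 4/13)*(b - 12) = 5 + (4/13 + b)*(-12 + b) = 5 + (-12 + b)*(4/13 + b))
95*(4*(0 + 4) + m(-10)) = 95*(4*(0 + 4) + (17/13 + (-10)² - 152/13*(-10))) = 95*(4*4 + (17/13 + 100 + 1520/13)) = 95*(16 + 2837/13) = 95*(3045/13) = 289275/13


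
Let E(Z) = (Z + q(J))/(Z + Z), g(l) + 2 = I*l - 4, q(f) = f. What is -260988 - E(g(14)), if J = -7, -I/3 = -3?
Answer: -62637233/240 ≈ -2.6099e+5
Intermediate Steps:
I = 9 (I = -3*(-3) = 9)
g(l) = -6 + 9*l (g(l) = -2 + (9*l - 4) = -2 + (-4 + 9*l) = -6 + 9*l)
E(Z) = (-7 + Z)/(2*Z) (E(Z) = (Z - 7)/(Z + Z) = (-7 + Z)/((2*Z)) = (-7 + Z)*(1/(2*Z)) = (-7 + Z)/(2*Z))
-260988 - E(g(14)) = -260988 - (-7 + (-6 + 9*14))/(2*(-6 + 9*14)) = -260988 - (-7 + (-6 + 126))/(2*(-6 + 126)) = -260988 - (-7 + 120)/(2*120) = -260988 - 113/(2*120) = -260988 - 1*113/240 = -260988 - 113/240 = -62637233/240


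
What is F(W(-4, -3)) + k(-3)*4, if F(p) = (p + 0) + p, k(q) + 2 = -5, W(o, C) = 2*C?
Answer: -40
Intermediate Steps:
k(q) = -7 (k(q) = -2 - 5 = -7)
F(p) = 2*p (F(p) = p + p = 2*p)
F(W(-4, -3)) + k(-3)*4 = 2*(2*(-3)) - 7*4 = 2*(-6) - 28 = -12 - 28 = -40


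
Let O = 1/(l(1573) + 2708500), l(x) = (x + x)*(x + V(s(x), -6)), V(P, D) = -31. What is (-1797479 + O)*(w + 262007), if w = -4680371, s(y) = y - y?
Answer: 15009491536913334657/1889908 ≈ 7.9419e+12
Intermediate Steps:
s(y) = 0
l(x) = 2*x*(-31 + x) (l(x) = (x + x)*(x - 31) = (2*x)*(-31 + x) = 2*x*(-31 + x))
O = 1/7559632 (O = 1/(2*1573*(-31 + 1573) + 2708500) = 1/(2*1573*1542 + 2708500) = 1/(4851132 + 2708500) = 1/7559632 ≈ 1.3228e-7)
(-1797479 + O)*(w + 262007) = (-1797479 + 1/7559632)*(-4680371 + 262007) = -13588279767727/7559632*(-4418364) = 15009491536913334657/1889908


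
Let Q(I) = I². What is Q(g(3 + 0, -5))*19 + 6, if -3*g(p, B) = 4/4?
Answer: 73/9 ≈ 8.1111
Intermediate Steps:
g(p, B) = -⅓ (g(p, B) = -4/(3*4) = -⅓*1 = -⅓)
Q(g(3 + 0, -5))*19 + 6 = (-⅓)²*19 + 6 = (⅑)*19 + 6 = 19/9 + 6 = 73/9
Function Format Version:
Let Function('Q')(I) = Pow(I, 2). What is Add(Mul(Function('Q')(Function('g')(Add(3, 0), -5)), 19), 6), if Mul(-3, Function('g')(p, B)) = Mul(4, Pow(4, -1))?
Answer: Rational(73, 9) ≈ 8.1111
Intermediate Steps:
Function('g')(p, B) = Rational(-1, 3) (Function('g')(p, B) = Mul(Rational(-1, 3), Mul(4, Pow(4, -1))) = Mul(Rational(-1, 3), Mul(4, Rational(1, 4))) = Mul(Rational(-1, 3), 1) = Rational(-1, 3))
Add(Mul(Function('Q')(Function('g')(Add(3, 0), -5)), 19), 6) = Add(Mul(Pow(Rational(-1, 3), 2), 19), 6) = Add(Mul(Rational(1, 9), 19), 6) = Add(Rational(19, 9), 6) = Rational(73, 9)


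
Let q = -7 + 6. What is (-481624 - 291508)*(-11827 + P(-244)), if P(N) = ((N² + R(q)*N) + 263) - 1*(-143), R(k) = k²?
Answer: -37010601972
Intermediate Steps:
q = -1
P(N) = 406 + N + N² (P(N) = ((N² + (-1)²*N) + 263) - 1*(-143) = ((N² + 1*N) + 263) + 143 = ((N² + N) + 263) + 143 = ((N + N²) + 263) + 143 = (263 + N + N²) + 143 = 406 + N + N²)
(-481624 - 291508)*(-11827 + P(-244)) = (-481624 - 291508)*(-11827 + (406 - 244 + (-244)²)) = -773132*(-11827 + (406 - 244 + 59536)) = -773132*(-11827 + 59698) = -773132*47871 = -37010601972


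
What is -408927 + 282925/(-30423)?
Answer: -12441069046/30423 ≈ -4.0894e+5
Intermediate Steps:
-408927 + 282925/(-30423) = -408927 + 282925*(-1/30423) = -408927 - 282925/30423 = -12441069046/30423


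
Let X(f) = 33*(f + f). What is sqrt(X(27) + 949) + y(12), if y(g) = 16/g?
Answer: 4/3 + sqrt(2731) ≈ 53.592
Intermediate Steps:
X(f) = 66*f (X(f) = 33*(2*f) = 66*f)
sqrt(X(27) + 949) + y(12) = sqrt(66*27 + 949) + 16/12 = sqrt(1782 + 949) + 16*(1/12) = sqrt(2731) + 4/3 = 4/3 + sqrt(2731)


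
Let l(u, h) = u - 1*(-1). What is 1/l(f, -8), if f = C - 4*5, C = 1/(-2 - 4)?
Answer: -6/115 ≈ -0.052174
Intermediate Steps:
C = -1/6 (C = 1/(-6) = -1/6 ≈ -0.16667)
f = -121/6 (f = -1/6 - 4*5 = -1/6 - 20 = -121/6 ≈ -20.167)
l(u, h) = 1 + u (l(u, h) = u + 1 = 1 + u)
1/l(f, -8) = 1/(1 - 121/6) = 1/(-115/6) = -6/115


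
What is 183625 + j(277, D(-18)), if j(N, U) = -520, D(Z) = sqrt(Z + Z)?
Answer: 183105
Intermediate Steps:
D(Z) = sqrt(2)*sqrt(Z) (D(Z) = sqrt(2*Z) = sqrt(2)*sqrt(Z))
183625 + j(277, D(-18)) = 183625 - 520 = 183105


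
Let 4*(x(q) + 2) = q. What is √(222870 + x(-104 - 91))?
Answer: √891277/2 ≈ 472.04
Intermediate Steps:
x(q) = -2 + q/4
√(222870 + x(-104 - 91)) = √(222870 + (-2 + (-104 - 91)/4)) = √(222870 + (-2 + (¼)*(-195))) = √(222870 + (-2 - 195/4)) = √(222870 - 203/4) = √(891277/4) = √891277/2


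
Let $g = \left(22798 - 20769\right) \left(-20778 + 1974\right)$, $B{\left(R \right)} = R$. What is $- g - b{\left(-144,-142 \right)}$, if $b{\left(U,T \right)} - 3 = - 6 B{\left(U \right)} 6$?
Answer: $38148129$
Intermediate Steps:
$g = -38153316$ ($g = 2029 \left(-18804\right) = -38153316$)
$b{\left(U,T \right)} = 3 - 36 U$ ($b{\left(U,T \right)} = 3 + - 6 U 6 = 3 - 36 U$)
$- g - b{\left(-144,-142 \right)} = \left(-1\right) \left(-38153316\right) - \left(3 - -5184\right) = 38153316 - \left(3 + 5184\right) = 38153316 - 5187 = 38148129$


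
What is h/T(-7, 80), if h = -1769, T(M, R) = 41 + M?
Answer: -1769/34 ≈ -52.029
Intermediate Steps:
h/T(-7, 80) = -1769/(41 - 7) = -1769/34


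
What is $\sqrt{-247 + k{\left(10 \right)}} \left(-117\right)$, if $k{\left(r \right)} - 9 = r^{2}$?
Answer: $- 117 i \sqrt{138} \approx - 1374.4 i$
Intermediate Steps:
$k{\left(r \right)} = 9 + r^{2}$
$\sqrt{-247 + k{\left(10 \right)}} \left(-117\right) = \sqrt{-247 + \left(9 + 10^{2}\right)} \left(-117\right) = \sqrt{-247 + \left(9 + 100\right)} \left(-117\right) = \sqrt{-247 + 109} \left(-117\right) = \sqrt{-138} \left(-117\right) = i \sqrt{138} \left(-117\right) = - 117 i \sqrt{138}$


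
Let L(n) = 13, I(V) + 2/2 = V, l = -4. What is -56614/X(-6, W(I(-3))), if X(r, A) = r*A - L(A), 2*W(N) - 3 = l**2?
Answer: 28307/35 ≈ 808.77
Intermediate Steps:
I(V) = -1 + V
W(N) = 19/2 (W(N) = 3/2 + (1/2)*(-4)**2 = 3/2 + (1/2)*16 = 3/2 + 8 = 19/2)
X(r, A) = -13 + A*r (X(r, A) = r*A - 1*13 = A*r - 13 = -13 + A*r)
-56614/X(-6, W(I(-3))) = -56614/(-13 + (19/2)*(-6)) = -56614/(-13 - 57) = -56614/(-70) = -56614*(-1/70) = 28307/35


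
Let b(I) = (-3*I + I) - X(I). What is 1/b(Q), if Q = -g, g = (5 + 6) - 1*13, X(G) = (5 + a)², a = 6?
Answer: -1/125 ≈ -0.0080000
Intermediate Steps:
X(G) = 121 (X(G) = (5 + 6)² = 11² = 121)
g = -2 (g = 11 - 13 = -2)
Q = 2 (Q = -1*(-2) = 2)
b(I) = -121 - 2*I (b(I) = (-3*I + I) - 1*121 = -2*I - 121 = -121 - 2*I)
1/b(Q) = 1/(-121 - 2*2) = 1/(-121 - 4) = 1/(-125) = -1/125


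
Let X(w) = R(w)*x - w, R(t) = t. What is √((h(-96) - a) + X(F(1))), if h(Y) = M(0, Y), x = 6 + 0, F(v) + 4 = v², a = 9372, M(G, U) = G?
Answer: 3*I*√1043 ≈ 96.886*I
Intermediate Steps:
F(v) = -4 + v²
x = 6
h(Y) = 0
X(w) = 5*w (X(w) = w*6 - w = 6*w - w = 5*w)
√((h(-96) - a) + X(F(1))) = √((0 - 1*9372) + 5*(-4 + 1²)) = √((0 - 9372) + 5*(-4 + 1)) = √(-9372 + 5*(-3)) = √(-9372 - 15) = √(-9387) = 3*I*√1043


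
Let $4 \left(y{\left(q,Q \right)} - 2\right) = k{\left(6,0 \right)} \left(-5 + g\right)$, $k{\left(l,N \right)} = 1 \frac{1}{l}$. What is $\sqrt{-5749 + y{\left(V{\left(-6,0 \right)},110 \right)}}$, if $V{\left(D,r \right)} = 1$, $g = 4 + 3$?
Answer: $\frac{i \sqrt{206889}}{6} \approx 75.808 i$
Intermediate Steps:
$k{\left(l,N \right)} = \frac{1}{l}$
$g = 7$
$y{\left(q,Q \right)} = \frac{25}{12}$ ($y{\left(q,Q \right)} = 2 + \frac{\frac{1}{6} \left(-5 + 7\right)}{4} = 2 + \frac{\frac{1}{6} \cdot 2}{4} = 2 + \frac{1}{4} \cdot \frac{1}{3} = 2 + \frac{1}{12} = \frac{25}{12}$)
$\sqrt{-5749 + y{\left(V{\left(-6,0 \right)},110 \right)}} = \sqrt{-5749 + \frac{25}{12}} = \sqrt{- \frac{68963}{12}} = \frac{i \sqrt{206889}}{6}$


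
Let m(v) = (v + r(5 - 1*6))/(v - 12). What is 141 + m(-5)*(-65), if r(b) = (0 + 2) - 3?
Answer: 2007/17 ≈ 118.06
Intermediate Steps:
r(b) = -1 (r(b) = 2 - 3 = -1)
m(v) = (-1 + v)/(-12 + v) (m(v) = (v - 1)/(v - 12) = (-1 + v)/(-12 + v))
141 + m(-5)*(-65) = 141 + ((-1 - 5)/(-12 - 5))*(-65) = 141 + (-6/(-17))*(-65) = 141 - 1/17*(-6)*(-65) = 141 + (6/17)*(-65) = 141 - 390/17 = 2007/17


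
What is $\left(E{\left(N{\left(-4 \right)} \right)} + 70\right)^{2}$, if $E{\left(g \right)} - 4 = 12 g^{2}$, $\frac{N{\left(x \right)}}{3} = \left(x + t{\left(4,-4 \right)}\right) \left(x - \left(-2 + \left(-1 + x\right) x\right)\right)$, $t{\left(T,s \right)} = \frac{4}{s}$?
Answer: $1707919651876$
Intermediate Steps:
$N{\left(x \right)} = 3 \left(-1 + x\right) \left(2 + x - x \left(-1 + x\right)\right)$ ($N{\left(x \right)} = 3 \left(x + \frac{4}{-4}\right) \left(x - \left(-2 + \left(-1 + x\right) x\right)\right) = 3 \left(x + 4 \left(- \frac{1}{4}\right)\right) \left(x - \left(-2 + x \left(-1 + x\right)\right)\right) = 3 \left(x - 1\right) \left(x - \left(-2 + x \left(-1 + x\right)\right)\right) = 3 \left(-1 + x\right) \left(2 + x - x \left(-1 + x\right)\right)$)
$E{\left(g \right)} = 4 + 12 g^{2}$
$\left(E{\left(N{\left(-4 \right)} \right)} + 70\right)^{2} = \left(\left(4 + 12 \left(-6 - 3 \left(-4\right)^{3} + 9 \left(-4\right)^{2}\right)^{2}\right) + 70\right)^{2} = \left(\left(4 + 12 \left(-6 - -192 + 9 \cdot 16\right)^{2}\right) + 70\right)^{2} = \left(\left(4 + 12 \left(-6 + 192 + 144\right)^{2}\right) + 70\right)^{2} = \left(\left(4 + 12 \cdot 330^{2}\right) + 70\right)^{2} = \left(\left(4 + 12 \cdot 108900\right) + 70\right)^{2} = \left(\left(4 + 1306800\right) + 70\right)^{2} = \left(1306804 + 70\right)^{2} = 1306874^{2} = 1707919651876$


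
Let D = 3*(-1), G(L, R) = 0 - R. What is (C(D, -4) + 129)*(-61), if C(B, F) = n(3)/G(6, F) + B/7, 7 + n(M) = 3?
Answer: -54473/7 ≈ -7781.9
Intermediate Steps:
G(L, R) = -R
n(M) = -4 (n(M) = -7 + 3 = -4)
D = -3
C(B, F) = 4/F + B/7 (C(B, F) = -4*(-1/F) + B/7 = -(-4)/F + B*(1/7) = 4/F + B/7)
(C(D, -4) + 129)*(-61) = ((4/(-4) + (1/7)*(-3)) + 129)*(-61) = ((4*(-1/4) - 3/7) + 129)*(-61) = ((-1 - 3/7) + 129)*(-61) = (-10/7 + 129)*(-61) = (893/7)*(-61) = -54473/7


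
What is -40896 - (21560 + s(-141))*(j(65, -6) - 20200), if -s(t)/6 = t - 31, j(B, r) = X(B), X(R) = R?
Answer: 454849024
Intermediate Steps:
j(B, r) = B
s(t) = 186 - 6*t (s(t) = -6*(t - 31) = -6*(-31 + t) = 186 - 6*t)
-40896 - (21560 + s(-141))*(j(65, -6) - 20200) = -40896 - (21560 + (186 - 6*(-141)))*(65 - 20200) = -40896 - (21560 + (186 + 846))*(-20135) = -40896 - (21560 + 1032)*(-20135) = -40896 - 22592*(-20135) = -40896 - 1*(-454889920) = -40896 + 454889920 = 454849024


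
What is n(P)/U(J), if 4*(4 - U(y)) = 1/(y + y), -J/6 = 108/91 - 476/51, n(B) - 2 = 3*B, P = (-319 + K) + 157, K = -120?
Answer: -30032896/142245 ≈ -211.14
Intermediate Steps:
P = -282 (P = (-319 - 120) + 157 = -439 + 157 = -282)
n(B) = 2 + 3*B
J = 4448/91 (J = -6*(108/91 - 476/51) = -6*(108*(1/91) - 476*1/51) = -6*(108/91 - 28/3) = -6*(-2224/273) = 4448/91 ≈ 48.879)
U(y) = 4 - 1/(8*y) (U(y) = 4 - 1/(4*(y + y)) = 4 - 1/(2*y)/4 = 4 - 1/(8*y))
n(P)/U(J) = (2 + 3*(-282))/(4 - 1/(8*4448/91)) = (2 - 846)/(4 - 1/8*91/4448) = -844/(4 - 91/35584) = -844/142245/35584 = -844*35584/142245 = -30032896/142245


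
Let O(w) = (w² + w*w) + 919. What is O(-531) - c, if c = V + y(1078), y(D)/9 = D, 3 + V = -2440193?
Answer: 2995335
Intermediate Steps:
V = -2440196 (V = -3 - 2440193 = -2440196)
y(D) = 9*D
O(w) = 919 + 2*w² (O(w) = (w² + w²) + 919 = 2*w² + 919 = 919 + 2*w²)
c = -2430494 (c = -2440196 + 9*1078 = -2440196 + 9702 = -2430494)
O(-531) - c = (919 + 2*(-531)²) - 1*(-2430494) = (919 + 2*281961) + 2430494 = (919 + 563922) + 2430494 = 564841 + 2430494 = 2995335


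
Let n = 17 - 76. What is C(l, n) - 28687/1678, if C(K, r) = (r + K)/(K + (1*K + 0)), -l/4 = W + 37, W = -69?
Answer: -3614045/214784 ≈ -16.826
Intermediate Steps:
n = -59
l = 128 (l = -4*(-69 + 37) = -4*(-32) = 128)
C(K, r) = (K + r)/(2*K) (C(K, r) = (K + r)/(K + (K + 0)) = (K + r)/(K + K) = (K + r)/((2*K)) = (K + r)*(1/(2*K)) = (K + r)/(2*K))
C(l, n) - 28687/1678 = (½)*(128 - 59)/128 - 28687/1678 = (½)*(1/128)*69 - 28687/1678 = 69/256 - 1*28687/1678 = 69/256 - 28687/1678 = -3614045/214784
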